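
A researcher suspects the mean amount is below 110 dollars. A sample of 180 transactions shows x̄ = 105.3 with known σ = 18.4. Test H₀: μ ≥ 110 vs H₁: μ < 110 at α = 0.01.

z = -3.427. Critical value: -2.33. Reject H₀.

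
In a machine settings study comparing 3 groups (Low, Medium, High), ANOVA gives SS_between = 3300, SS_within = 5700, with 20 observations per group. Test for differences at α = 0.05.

df_between = 2, df_within = 57. F = MS_between/MS_within = 1650.0/100.0 = 16.5. F_crit ≈ 3.159. Reject H₀. At least one mean differs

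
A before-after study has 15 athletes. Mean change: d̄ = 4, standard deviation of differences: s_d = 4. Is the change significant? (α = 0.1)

t = d̄/(s_d/√n) = 4/(4/√15) = 3.873. df = 14, critical t = ±1.761. Reject H₀.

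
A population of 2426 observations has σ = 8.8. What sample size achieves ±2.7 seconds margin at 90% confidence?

Without FPC: n₀ = (1.645×8.8/2.7)² = 28.745. With FPC: n = n₀N/(n₀+N-1) = 28.4 → n = 29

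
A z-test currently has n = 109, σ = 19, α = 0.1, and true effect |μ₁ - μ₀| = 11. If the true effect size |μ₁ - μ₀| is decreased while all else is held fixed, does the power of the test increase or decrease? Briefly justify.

Power decreases: a smaller true effect decreases the non-centrality λ = |μ₁ - μ₀|/(σ/√n).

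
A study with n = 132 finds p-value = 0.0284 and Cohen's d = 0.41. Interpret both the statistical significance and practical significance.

Statistically significant (p = 0.0284 < 0.05). Cohen's d = 0.41 indicates a small effect size. Both statistical and practical significance should be considered.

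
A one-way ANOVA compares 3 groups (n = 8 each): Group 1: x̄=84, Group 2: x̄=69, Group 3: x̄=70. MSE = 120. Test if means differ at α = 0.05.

Grand mean = 74.33. SS_between = 1125.33, MS_between = 562.67. F = 4.689, F_crit ≈ 3.467. Reject H₀.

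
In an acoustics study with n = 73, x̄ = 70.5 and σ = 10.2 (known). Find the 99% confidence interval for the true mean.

CI = x̄ ± z*(σ/√n) = 70.5 ± 2.576(10.2/√73) = 70.5 ± 3.08 = (67.42, 73.58)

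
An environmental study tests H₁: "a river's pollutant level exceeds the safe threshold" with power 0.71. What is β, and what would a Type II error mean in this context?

β = 1 - power = 1 - 0.71 = 0.29. A Type II error is failing to reject H₀ when H₀ is false (false negative) — here, failing to conclude that a river's pollutant level exceeds the safe threshold when in fact it is true. Consequence: allowing unsafe pollution to continue.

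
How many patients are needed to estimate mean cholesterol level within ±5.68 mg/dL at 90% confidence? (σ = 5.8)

n = (z*σ/E)² = (1.645×5.8/5.68)² = 2.8 → n = 3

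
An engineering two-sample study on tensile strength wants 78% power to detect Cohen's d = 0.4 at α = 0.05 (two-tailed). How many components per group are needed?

z_{α/2} = 1.96, z_β = Φ⁻¹(0.78) = 0.772. For small effect (d = 0.4): n per group = 2(z_{α/2} + z_β)²/d² = 2(1.96 + 0.772)²/0.4² = 93.3 → 94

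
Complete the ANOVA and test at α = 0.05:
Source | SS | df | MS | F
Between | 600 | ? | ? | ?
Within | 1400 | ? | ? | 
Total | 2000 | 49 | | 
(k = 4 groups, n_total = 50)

df_between = 3, df_within = 46. MS_between = 200.0, MS_within = 30.43. F = 6.571, F_crit ≈ 2.807. Reject H₀.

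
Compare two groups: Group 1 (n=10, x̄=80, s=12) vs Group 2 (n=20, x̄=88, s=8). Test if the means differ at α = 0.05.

Pooled sp = 9.47. t = -2.181, df = 28. Critical t = ±2.048. Reject H₀.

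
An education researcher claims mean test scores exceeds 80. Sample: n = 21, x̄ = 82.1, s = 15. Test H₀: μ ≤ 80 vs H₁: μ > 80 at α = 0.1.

t = (82.1 - 80)/(15/√21) = 0.642, df = 20. Critical t = 1.325. Fail to reject H₀.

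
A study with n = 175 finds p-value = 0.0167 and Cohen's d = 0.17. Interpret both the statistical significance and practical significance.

Statistically significant (p = 0.0167 < 0.05). Cohen's d = 0.17 indicates a very small effect size. Both statistical and practical significance should be considered.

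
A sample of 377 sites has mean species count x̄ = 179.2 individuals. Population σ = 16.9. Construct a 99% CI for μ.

CI = x̄ ± z*(σ/√n) = 179.2 ± 2.576(16.9/√377) = 179.2 ± 2.24 = (176.96, 181.44)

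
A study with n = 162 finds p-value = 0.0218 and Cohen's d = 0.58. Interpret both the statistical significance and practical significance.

Statistically significant (p = 0.0218 < 0.05). Cohen's d = 0.58 indicates a medium effect size. Both statistical and practical significance should be considered.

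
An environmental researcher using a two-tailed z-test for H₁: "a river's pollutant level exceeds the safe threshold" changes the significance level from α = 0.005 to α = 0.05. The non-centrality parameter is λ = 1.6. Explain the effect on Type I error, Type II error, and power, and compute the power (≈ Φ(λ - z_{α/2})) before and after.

Increasing α from 0.005 to 0.05:
• Type I error rate increases (α is the Type I rate by definition).
• Critical value moves from z_{α/2} = 2.807 to 1.96, so power = Φ(λ - z_{α/2}) goes from Φ(1.6 - 2.807) = 0.114 to Φ(1.6 - 1.96) = 0.359.
• Type II error rate β = 1 - power therefore decreases (0.886 → 0.641).
Appropriate when false negatives are costly — here, allowing unsafe pollution to continue.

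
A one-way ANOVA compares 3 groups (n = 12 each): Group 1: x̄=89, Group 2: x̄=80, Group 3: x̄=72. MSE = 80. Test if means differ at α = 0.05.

Grand mean = 80.33. SS_between = 1736.0, MS_between = 868.0. F = 10.85, F_crit ≈ 3.285. Reject H₀.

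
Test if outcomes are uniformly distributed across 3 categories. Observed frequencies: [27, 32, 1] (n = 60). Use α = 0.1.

Expected = 20 each. χ² = Σ(O-E)²/E = 27.7. df = 2, critical value = 4.605. Reject H₀.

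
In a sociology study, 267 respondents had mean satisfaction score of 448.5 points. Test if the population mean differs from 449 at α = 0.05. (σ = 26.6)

z = (x̄ - μ₀)/(σ/√n) = (448.5 - 449)/(26.6/√267) = -0.307. Critical value: ±1.96. Since |-0.307| ≤ 1.96, Fail to reject H₀.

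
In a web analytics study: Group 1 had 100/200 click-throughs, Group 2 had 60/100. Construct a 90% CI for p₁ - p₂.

p̂₁ = 0.5, p̂₂ = 0.6. Difference = -0.1. CI = (-0.199, -0.001)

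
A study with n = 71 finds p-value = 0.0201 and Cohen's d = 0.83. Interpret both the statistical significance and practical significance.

Statistically significant (p = 0.0201 < 0.05). Cohen's d = 0.83 indicates a large effect size. Both statistical and practical significance should be considered.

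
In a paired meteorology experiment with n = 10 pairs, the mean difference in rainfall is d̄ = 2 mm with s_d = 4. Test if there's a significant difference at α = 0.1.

t = d̄/(s_d/√n) = 2/(4/√10) = 1.581. df = 9, critical t = ±1.833. Fail to reject H₀.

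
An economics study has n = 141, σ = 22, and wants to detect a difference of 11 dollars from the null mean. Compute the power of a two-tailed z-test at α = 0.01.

SE = σ/√n = 22/√141 = 1.853. Non-centrality λ = d/SE = 11/1.853 = 5.937. Power ≈ Φ(λ - z_{α/2}) = Φ(5.937 - 2.576) = Φ(3.361) = 1.0.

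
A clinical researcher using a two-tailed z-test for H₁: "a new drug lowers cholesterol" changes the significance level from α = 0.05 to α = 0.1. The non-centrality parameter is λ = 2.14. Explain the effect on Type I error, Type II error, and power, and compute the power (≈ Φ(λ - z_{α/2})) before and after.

Increasing α from 0.05 to 0.1:
• Type I error rate increases (α is the Type I rate by definition).
• Critical value moves from z_{α/2} = 1.96 to 1.645, so power = Φ(λ - z_{α/2}) goes from Φ(2.14 - 1.96) = 0.571 to Φ(2.14 - 1.645) = 0.69.
• Type II error rate β = 1 - power therefore decreases (0.429 → 0.31).
Appropriate when false negatives are costly — here, shelving an effective drug — patients miss out on a treatment that would have helped.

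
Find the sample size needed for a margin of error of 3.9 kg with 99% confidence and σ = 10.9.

n = (z*σ/E)² = (2.576×10.9/3.9)² = 51.8 → n = 52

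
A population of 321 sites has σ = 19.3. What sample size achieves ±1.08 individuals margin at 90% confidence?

Without FPC: n₀ = (1.645×19.3/1.08)² = 864.169. With FPC: n = n₀N/(n₀+N-1) = 234.3 → n = 235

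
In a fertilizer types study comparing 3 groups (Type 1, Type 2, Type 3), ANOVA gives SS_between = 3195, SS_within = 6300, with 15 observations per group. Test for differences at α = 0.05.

df_between = 2, df_within = 42. F = MS_between/MS_within = 1597.5/150.0 = 10.65. F_crit ≈ 3.22. Reject H₀. At least one mean differs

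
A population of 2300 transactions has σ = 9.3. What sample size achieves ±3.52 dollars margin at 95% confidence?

Without FPC: n₀ = (1.96×9.3/3.52)² = 26.816. With FPC: n = n₀N/(n₀+N-1) = 26.5 → n = 27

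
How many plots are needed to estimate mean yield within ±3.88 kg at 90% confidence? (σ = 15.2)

n = (z*σ/E)² = (1.645×15.2/3.88)² = 41.5 → n = 42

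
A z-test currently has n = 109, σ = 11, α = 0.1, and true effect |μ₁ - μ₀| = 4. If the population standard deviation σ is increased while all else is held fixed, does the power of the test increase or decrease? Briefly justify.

Power decreases: a larger σ inflates the standard error σ/√n, pulling the sampling distribution under H₁ back toward the critical value.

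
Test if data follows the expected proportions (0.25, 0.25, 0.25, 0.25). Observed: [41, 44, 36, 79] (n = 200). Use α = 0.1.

Expected: [50.0, 50.0, 50.0, 50.0]. χ² = 23.08. df = 3, critical = 6.251. Reject H₀.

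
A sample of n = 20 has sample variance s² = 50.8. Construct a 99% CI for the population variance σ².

df = 19. χ²_{0.005} = 38.582, χ²_{0.995} = 6.844. CI for σ² = ((n-1)s²/χ²_{α/2}, (n-1)s²/χ²_{1-α/2}) = (19·50.8/38.582, 19·50.8/6.844) = (25.02, 141.03)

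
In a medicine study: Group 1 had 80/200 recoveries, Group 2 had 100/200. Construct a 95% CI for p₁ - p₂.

p̂₁ = 0.4, p̂₂ = 0.5. Difference = -0.1. CI = (-0.197, -0.003)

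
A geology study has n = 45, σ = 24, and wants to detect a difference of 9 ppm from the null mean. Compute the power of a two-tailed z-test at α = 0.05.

SE = σ/√n = 24/√45 = 3.578. Non-centrality λ = d/SE = 9/3.578 = 2.516. Power ≈ Φ(λ - z_{α/2}) = Φ(2.516 - 1.96) = Φ(0.556) = 0.711.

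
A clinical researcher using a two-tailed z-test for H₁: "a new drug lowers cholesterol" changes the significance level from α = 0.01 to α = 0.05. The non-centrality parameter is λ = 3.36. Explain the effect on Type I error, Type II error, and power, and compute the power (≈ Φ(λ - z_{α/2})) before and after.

Increasing α from 0.01 to 0.05:
• Type I error rate increases (α is the Type I rate by definition).
• Critical value moves from z_{α/2} = 2.576 to 1.96, so power = Φ(λ - z_{α/2}) goes from Φ(3.36 - 2.576) = 0.783 to Φ(3.36 - 1.96) = 0.919.
• Type II error rate β = 1 - power therefore decreases (0.217 → 0.081).
Appropriate when false negatives are costly — here, shelving an effective drug — patients miss out on a treatment that would have helped.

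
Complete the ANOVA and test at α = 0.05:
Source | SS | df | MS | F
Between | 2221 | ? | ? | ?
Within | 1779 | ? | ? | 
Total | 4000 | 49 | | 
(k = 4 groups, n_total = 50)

df_between = 3, df_within = 46. MS_between = 740.33, MS_within = 38.67. F = 19.143, F_crit ≈ 2.807. Reject H₀.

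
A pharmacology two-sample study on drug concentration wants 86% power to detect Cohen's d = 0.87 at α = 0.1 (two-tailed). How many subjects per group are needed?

z_{α/2} = 1.645, z_β = Φ⁻¹(0.86) = 1.08. For large effect (d = 0.87): n per group = 2(z_{α/2} + z_β)²/d² = 2(1.645 + 1.08)²/0.87² = 19.6 → 20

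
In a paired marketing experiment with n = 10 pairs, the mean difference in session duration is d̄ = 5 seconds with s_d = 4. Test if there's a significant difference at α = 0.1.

t = d̄/(s_d/√n) = 5/(4/√10) = 3.953. df = 9, critical t = ±1.833. Reject H₀.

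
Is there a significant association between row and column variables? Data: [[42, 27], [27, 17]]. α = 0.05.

χ² = 0.003. df = 1, critical = 3.841. Fail to reject H₀. No evidence of dependence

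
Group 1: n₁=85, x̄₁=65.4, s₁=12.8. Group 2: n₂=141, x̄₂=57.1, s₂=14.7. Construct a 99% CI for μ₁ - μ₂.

Difference = 8.3. SE = √(12.8²/85 + 14.7²/141) = 1.86. CI = (3.51, 13.09)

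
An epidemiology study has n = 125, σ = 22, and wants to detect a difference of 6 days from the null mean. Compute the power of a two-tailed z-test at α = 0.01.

SE = σ/√n = 22/√125 = 1.968. Non-centrality λ = d/SE = 6/1.968 = 3.049. Power ≈ Φ(λ - z_{α/2}) = Φ(3.049 - 2.576) = Φ(0.473) = 0.682.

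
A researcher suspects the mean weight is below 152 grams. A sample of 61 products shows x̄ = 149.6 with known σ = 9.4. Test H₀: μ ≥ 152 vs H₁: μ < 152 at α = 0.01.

z = -1.994. Critical value: -2.33. Fail to reject H₀.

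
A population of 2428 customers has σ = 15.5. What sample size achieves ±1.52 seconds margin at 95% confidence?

Without FPC: n₀ = (1.96×15.5/1.52)² = 399.474. With FPC: n = n₀N/(n₀+N-1) = 343.2 → n = 344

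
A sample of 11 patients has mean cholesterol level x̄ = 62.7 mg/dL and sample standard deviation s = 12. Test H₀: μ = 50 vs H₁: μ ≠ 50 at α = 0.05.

t = (x̄ - μ₀)/(s/√n) = (62.7 - 50)/(12/√11) = 3.51. df = 10, critical t = ±2.228. Reject H₀.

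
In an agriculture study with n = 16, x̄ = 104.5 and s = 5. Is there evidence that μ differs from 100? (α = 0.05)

t = (x̄ - μ₀)/(s/√n) = (104.5 - 100)/(5/√16) = 3.6. df = 15, critical t = ±2.131. Reject H₀.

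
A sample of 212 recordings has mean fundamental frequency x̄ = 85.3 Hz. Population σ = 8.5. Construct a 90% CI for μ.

CI = x̄ ± z*(σ/√n) = 85.3 ± 1.645(8.5/√212) = 85.3 ± 0.96 = (84.34, 86.26)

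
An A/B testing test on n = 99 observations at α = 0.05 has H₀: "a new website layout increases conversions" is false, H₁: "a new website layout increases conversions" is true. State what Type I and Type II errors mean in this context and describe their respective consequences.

Type I (false positive): concluding that a new website layout increases conversions when it is not — rolling out a layout that doesn't actually help — wasted engineering effort. Type II (false negative): failing to conclude that a new website layout increases conversions when it is — discarding a layout that would have improved conversions — lost revenue. Which is costlier depends on domain priorities and is a judgement call rather than a statistical fact.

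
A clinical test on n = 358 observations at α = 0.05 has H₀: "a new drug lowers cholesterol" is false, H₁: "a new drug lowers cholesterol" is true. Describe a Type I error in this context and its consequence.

Type I error: rejecting H₀ when it is true — concluding that a new drug lowers cholesterol when in fact it is not. Consequence: approving an ineffective drug — patients take a useless medication and may skip effective alternatives.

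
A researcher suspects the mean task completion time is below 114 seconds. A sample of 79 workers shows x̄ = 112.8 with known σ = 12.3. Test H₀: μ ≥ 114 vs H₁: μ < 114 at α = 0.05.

z = -0.867. Critical value: -1.645. Fail to reject H₀.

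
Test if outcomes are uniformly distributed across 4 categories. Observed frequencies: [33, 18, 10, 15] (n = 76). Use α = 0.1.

Expected = 19 each. χ² = Σ(O-E)²/E = 15.474. df = 3, critical value = 6.251. Reject H₀.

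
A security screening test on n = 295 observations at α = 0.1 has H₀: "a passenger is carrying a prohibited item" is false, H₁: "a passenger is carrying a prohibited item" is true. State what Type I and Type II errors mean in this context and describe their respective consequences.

Type I (false positive): concluding that a passenger is carrying a prohibited item when it is not — detaining an innocent passenger — delay and inconvenience. Type II (false negative): failing to conclude that a passenger is carrying a prohibited item when it is — letting a prohibited item through — security breach. Which is costlier depends on domain priorities and is a judgement call rather than a statistical fact.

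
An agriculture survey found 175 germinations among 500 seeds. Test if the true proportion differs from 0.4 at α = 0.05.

p̂ = 0.35, p₀ = 0.4. z = (p̂ - p₀)/√(p₀(1-p₀)/n) = -2.282. Critical: ±1.96. Reject H₀.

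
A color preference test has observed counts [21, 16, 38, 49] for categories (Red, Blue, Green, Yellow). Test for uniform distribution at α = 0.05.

Expected = 31 each. χ² = Σ(O-E)²/E = 22.516. df = 3, critical value = 7.815. Reject H₀.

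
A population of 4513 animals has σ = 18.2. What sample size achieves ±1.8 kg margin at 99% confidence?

Without FPC: n₀ = (2.576×18.2/1.8)² = 678.406. With FPC: n = n₀N/(n₀+N-1) = 589.9 → n = 590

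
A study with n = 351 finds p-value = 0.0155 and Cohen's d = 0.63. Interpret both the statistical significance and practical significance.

Statistically significant (p = 0.0155 < 0.05). Cohen's d = 0.63 indicates a medium effect size. Both statistical and practical significance should be considered.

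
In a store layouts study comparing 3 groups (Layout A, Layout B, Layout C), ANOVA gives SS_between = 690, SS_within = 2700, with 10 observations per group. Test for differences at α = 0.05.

df_between = 2, df_within = 27. F = MS_between/MS_within = 345.0/100.0 = 3.45. F_crit ≈ 3.354. Reject H₀. At least one mean differs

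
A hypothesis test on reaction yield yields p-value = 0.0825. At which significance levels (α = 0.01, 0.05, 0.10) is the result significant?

p = 0.0825. Significant at: α = 0.1.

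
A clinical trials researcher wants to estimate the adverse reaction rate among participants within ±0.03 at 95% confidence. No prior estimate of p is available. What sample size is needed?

Conservative approach: use p = 0.5 (maximizes p(1-p) = 0.25). n = z²(0.25)/E² = 1.96²×0.25/0.03² = 1067.1 → n = 1068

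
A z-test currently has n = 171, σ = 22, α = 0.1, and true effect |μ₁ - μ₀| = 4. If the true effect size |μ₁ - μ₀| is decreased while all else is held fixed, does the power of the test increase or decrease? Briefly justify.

Power decreases: a smaller true effect decreases the non-centrality λ = |μ₁ - μ₀|/(σ/√n).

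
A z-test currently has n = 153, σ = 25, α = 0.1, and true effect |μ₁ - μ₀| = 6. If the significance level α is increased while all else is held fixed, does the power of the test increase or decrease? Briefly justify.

Power increases: a larger α lowers the critical value, so more of the H₁ sampling distribution falls in the rejection region.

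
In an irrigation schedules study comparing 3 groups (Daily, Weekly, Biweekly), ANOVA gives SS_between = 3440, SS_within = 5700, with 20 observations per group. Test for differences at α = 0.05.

df_between = 2, df_within = 57. F = MS_between/MS_within = 1720.0/100.0 = 17.2. F_crit ≈ 3.159. Reject H₀. At least one mean differs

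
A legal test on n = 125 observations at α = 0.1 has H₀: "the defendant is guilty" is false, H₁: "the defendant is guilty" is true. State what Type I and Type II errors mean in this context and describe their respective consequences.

Type I (false positive): concluding that the defendant is guilty when it is not — convicting an innocent person. Type II (false negative): failing to conclude that the defendant is guilty when it is — acquitting a guilty person. Which is costlier depends on domain priorities and is a judgement call rather than a statistical fact.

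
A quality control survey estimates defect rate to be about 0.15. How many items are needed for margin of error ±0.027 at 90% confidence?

n = z²p(1-p)/E² = 1.645²×0.15×0.85/0.027² = 473.3 → n = 474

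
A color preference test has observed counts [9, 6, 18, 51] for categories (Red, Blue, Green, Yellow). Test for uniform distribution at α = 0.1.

Expected = 21 each. χ² = Σ(O-E)²/E = 60.857. df = 3, critical value = 6.251. Reject H₀.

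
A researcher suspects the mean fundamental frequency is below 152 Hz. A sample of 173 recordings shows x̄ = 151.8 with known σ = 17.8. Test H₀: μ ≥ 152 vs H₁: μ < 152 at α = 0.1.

z = -0.148. Critical value: -1.28. Fail to reject H₀.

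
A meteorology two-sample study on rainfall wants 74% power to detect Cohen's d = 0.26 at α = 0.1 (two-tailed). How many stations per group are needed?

z_{α/2} = 1.645, z_β = Φ⁻¹(0.74) = 0.643. For small effect (d = 0.26): n per group = 2(z_{α/2} + z_β)²/d² = 2(1.645 + 0.643)²/0.26² = 154.9 → 155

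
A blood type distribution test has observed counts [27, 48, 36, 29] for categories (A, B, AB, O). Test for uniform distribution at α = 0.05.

Expected = 35 each. χ² = Σ(O-E)²/E = 7.714. df = 3, critical value = 7.815. Fail to reject H₀.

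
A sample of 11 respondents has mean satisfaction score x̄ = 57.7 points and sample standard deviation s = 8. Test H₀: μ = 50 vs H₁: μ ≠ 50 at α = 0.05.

t = (x̄ - μ₀)/(s/√n) = (57.7 - 50)/(8/√11) = 3.192. df = 10, critical t = ±2.228. Reject H₀.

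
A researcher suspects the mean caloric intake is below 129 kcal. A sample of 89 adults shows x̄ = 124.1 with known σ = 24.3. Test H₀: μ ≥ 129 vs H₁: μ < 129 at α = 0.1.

z = -1.902. Critical value: -1.28. Reject H₀.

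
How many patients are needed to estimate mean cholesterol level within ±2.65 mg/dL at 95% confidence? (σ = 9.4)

n = (z*σ/E)² = (1.96×9.4/2.65)² = 48.3 → n = 49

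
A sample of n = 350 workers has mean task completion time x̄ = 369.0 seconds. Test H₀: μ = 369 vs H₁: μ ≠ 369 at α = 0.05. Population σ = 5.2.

z = (x̄ - μ₀)/(σ/√n) = (369.0 - 369)/(5.2/√350) = 0.0. Critical value: ±1.96. Since |0.0| ≤ 1.96, Fail to reject H₀.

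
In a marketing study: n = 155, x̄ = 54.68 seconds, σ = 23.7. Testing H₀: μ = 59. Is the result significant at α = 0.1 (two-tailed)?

z = (54.68 - 59)/(23.7/√155) = -2.269. Since |z| > 1.645, significant at α = 0.1.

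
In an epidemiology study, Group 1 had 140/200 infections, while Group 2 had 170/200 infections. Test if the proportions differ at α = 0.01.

p̂₁ = 0.7, p̂₂ = 0.85, pooled p̂ = 0.775. z = -3.592. Critical: ±2.576. Reject H₀.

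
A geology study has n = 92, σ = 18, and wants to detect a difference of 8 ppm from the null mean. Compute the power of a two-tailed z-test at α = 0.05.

SE = σ/√n = 18/√92 = 1.877. Non-centrality λ = d/SE = 8/1.877 = 4.263. Power ≈ Φ(λ - z_{α/2}) = Φ(4.263 - 1.96) = Φ(2.303) = 0.989.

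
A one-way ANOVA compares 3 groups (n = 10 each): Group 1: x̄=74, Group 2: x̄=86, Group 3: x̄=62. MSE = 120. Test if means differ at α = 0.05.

Grand mean = 74.0. SS_between = 2880.0, MS_between = 1440.0. F = 12.0, F_crit ≈ 3.354. Reject H₀.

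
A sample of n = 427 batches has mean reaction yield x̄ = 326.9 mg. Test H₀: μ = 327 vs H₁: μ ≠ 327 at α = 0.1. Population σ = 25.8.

z = (x̄ - μ₀)/(σ/√n) = (326.9 - 327)/(25.8/√427) = -0.08. Critical value: ±1.645. Since |-0.08| ≤ 1.645, Fail to reject H₀.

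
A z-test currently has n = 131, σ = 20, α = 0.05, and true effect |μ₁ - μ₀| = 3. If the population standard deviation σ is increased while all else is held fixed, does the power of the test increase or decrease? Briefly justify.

Power decreases: a larger σ inflates the standard error σ/√n, pulling the sampling distribution under H₁ back toward the critical value.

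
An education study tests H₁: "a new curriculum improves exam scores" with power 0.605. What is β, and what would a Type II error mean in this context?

β = 1 - power = 1 - 0.605 = 0.395. A Type II error is failing to reject H₀ when H₀ is false (false negative) — here, failing to conclude that a new curriculum improves exam scores when in fact it is true. Consequence: keeping the old curriculum when the new one would have helped students.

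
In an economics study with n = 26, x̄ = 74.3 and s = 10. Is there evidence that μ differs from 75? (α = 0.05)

t = (x̄ - μ₀)/(s/√n) = (74.3 - 75)/(10/√26) = -0.357. df = 25, critical t = ±2.06. Fail to reject H₀.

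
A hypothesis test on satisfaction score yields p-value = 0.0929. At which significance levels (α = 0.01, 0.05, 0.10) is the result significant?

p = 0.0929. Significant at: α = 0.1.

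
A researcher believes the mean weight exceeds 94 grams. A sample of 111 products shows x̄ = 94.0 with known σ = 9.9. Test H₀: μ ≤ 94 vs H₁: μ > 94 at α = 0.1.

z = 0.0. Critical value: 1.28. Fail to reject H₀.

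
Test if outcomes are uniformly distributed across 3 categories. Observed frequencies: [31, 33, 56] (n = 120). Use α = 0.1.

Expected = 40 each. χ² = Σ(O-E)²/E = 9.65. df = 2, critical value = 4.605. Reject H₀.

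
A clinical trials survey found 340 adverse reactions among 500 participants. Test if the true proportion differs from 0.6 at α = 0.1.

p̂ = 0.68, p₀ = 0.6. z = (p̂ - p₀)/√(p₀(1-p₀)/n) = 3.651. Critical: ±1.645. Reject H₀.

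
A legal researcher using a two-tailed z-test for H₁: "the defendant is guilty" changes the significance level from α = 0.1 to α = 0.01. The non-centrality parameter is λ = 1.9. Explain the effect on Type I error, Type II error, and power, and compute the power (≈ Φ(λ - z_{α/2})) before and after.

Decreasing α from 0.1 to 0.01:
• Type I error rate decreases (α is the Type I rate by definition).
• Critical value moves from z_{α/2} = 1.645 to 2.576, so power = Φ(λ - z_{α/2}) goes from Φ(1.9 - 1.645) = 0.601 to Φ(1.9 - 2.576) = 0.25.
• Type II error rate β = 1 - power therefore increases (0.399 → 0.75).
Appropriate when false positives are costly — here, convicting an innocent person.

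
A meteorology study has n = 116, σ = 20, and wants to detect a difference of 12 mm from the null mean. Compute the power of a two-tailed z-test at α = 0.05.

SE = σ/√n = 20/√116 = 1.857. Non-centrality λ = d/SE = 12/1.857 = 6.462. Power ≈ Φ(λ - z_{α/2}) = Φ(6.462 - 1.96) = Φ(4.502) = 1.0.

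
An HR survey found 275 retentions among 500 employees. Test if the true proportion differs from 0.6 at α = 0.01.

p̂ = 0.55, p₀ = 0.6. z = (p̂ - p₀)/√(p₀(1-p₀)/n) = -2.282. Critical: ±2.576. Fail to reject H₀.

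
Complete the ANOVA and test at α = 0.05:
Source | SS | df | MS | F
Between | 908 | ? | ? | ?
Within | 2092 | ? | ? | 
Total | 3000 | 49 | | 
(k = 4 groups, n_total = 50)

df_between = 3, df_within = 46. MS_between = 302.67, MS_within = 45.48. F = 6.655, F_crit ≈ 2.807. Reject H₀.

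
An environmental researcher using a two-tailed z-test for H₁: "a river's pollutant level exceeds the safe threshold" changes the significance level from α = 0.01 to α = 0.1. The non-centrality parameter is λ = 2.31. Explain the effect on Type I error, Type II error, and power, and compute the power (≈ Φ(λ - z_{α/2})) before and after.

Increasing α from 0.01 to 0.1:
• Type I error rate increases (α is the Type I rate by definition).
• Critical value moves from z_{α/2} = 2.576 to 1.645, so power = Φ(λ - z_{α/2}) goes from Φ(2.31 - 2.576) = 0.395 to Φ(2.31 - 1.645) = 0.747.
• Type II error rate β = 1 - power therefore decreases (0.605 → 0.253).
Appropriate when false negatives are costly — here, allowing unsafe pollution to continue.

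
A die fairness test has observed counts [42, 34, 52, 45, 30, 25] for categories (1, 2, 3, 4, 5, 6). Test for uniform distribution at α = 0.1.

Expected = 38 each. χ² = Σ(O-E)²/E = 13.421. df = 5, critical value = 9.236. Reject H₀.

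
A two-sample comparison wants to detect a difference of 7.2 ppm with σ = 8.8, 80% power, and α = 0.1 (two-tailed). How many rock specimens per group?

n per group = 2(z_α/2 + z_β)²σ²/d² = 2×(1.645 + 0.84)²×8.8²/7.2² = 18.4 → n = 19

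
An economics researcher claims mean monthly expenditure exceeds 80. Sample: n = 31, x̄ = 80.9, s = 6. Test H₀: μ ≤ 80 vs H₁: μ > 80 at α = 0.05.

t = (80.9 - 80)/(6/√31) = 0.835, df = 30. Critical t = 1.697. Fail to reject H₀.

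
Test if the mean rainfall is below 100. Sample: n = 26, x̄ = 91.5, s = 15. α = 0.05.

t = (91.5 - 100)/(15/√26) = -2.889, df = 25. Critical t = -1.708. Reject H₀.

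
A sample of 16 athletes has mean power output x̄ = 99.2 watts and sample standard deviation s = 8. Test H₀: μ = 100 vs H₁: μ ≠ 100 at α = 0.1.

t = (x̄ - μ₀)/(s/√n) = (99.2 - 100)/(8/√16) = -0.4. df = 15, critical t = ±1.753. Fail to reject H₀.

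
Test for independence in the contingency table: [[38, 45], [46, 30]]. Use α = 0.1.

χ² = 3.46. df = 1, critical = 2.706. Reject H₀. Variables are dependent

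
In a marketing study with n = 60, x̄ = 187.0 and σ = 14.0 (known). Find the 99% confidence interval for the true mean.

CI = x̄ ± z*(σ/√n) = 187.0 ± 2.576(14.0/√60) = 187.0 ± 4.66 = (182.34, 191.66)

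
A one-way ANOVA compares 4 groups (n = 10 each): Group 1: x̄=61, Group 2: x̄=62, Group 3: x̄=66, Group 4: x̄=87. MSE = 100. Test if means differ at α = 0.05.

Grand mean = 69.0. SS_between = 4460.0, MS_between = 1486.67. F = 14.867, F_crit ≈ 2.866. Reject H₀.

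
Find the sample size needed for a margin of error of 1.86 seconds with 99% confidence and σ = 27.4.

n = (z*σ/E)² = (2.576×27.4/1.86)² = 1440.01 → n = 1441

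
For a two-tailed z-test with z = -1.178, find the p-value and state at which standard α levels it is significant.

p = 2·P(Z > |-1.178|) = 2·(1 - Φ(1.178)) ≈ 0.2388. Not significant at any standard level.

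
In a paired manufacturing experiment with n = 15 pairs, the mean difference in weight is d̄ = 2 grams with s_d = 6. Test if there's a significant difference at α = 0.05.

t = d̄/(s_d/√n) = 2/(6/√15) = 1.291. df = 14, critical t = ±2.145. Fail to reject H₀.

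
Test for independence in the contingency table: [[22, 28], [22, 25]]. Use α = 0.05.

χ² = 0.077. df = 1, critical = 3.841. Fail to reject H₀. No evidence of dependence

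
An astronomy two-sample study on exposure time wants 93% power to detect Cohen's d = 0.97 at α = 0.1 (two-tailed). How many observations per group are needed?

z_{α/2} = 1.645, z_β = Φ⁻¹(0.93) = 1.476. For large effect (d = 0.97): n per group = 2(z_{α/2} + z_β)²/d² = 2(1.645 + 1.476)²/0.97² = 20.7 → 21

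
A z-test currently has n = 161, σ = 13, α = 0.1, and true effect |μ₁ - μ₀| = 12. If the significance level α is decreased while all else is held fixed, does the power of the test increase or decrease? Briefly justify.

Power decreases: a smaller α raises the critical value, so less of the H₁ sampling distribution falls in the rejection region.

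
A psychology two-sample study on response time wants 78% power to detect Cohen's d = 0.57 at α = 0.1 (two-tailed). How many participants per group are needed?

z_{α/2} = 1.645, z_β = Φ⁻¹(0.78) = 0.772. For medium effect (d = 0.57): n per group = 2(z_{α/2} + z_β)²/d² = 2(1.645 + 0.772)²/0.57² = 36.0 → 36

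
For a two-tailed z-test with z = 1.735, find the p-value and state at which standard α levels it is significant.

p = 2·P(Z > |1.735|) = 2·(1 - Φ(1.735)) ≈ 0.0827. Significant at α = 0.1.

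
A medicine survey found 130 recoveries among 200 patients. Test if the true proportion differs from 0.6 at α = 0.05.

p̂ = 0.65, p₀ = 0.6. z = (p̂ - p₀)/√(p₀(1-p₀)/n) = 1.443. Critical: ±1.96. Fail to reject H₀.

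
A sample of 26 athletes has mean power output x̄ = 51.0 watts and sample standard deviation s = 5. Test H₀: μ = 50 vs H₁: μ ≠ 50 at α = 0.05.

t = (x̄ - μ₀)/(s/√n) = (51.0 - 50)/(5/√26) = 1.02. df = 25, critical t = ±2.06. Fail to reject H₀.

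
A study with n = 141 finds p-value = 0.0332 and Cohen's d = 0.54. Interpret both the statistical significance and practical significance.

Statistically significant (p = 0.0332 < 0.05). Cohen's d = 0.54 indicates a medium effect size. Both statistical and practical significance should be considered.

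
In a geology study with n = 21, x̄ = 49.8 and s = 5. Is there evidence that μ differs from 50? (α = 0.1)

t = (x̄ - μ₀)/(s/√n) = (49.8 - 50)/(5/√21) = -0.183. df = 20, critical t = ±1.725. Fail to reject H₀.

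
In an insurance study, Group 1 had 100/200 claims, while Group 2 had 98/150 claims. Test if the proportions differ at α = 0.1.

p̂₁ = 0.5, p̂₂ = 0.653, pooled p̂ = 0.566. z = -2.864. Critical: ±1.645. Reject H₀.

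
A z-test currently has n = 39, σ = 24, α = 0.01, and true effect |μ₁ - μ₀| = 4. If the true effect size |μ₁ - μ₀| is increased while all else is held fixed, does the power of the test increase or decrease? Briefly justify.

Power increases: a larger true effect increases the non-centrality λ = |μ₁ - μ₀|/(σ/√n).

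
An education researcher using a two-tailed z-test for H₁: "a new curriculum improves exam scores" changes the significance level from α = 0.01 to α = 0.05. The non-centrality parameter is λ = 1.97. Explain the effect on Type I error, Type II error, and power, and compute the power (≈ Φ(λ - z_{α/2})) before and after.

Increasing α from 0.01 to 0.05:
• Type I error rate increases (α is the Type I rate by definition).
• Critical value moves from z_{α/2} = 2.576 to 1.96, so power = Φ(λ - z_{α/2}) goes from Φ(1.97 - 2.576) = 0.272 to Φ(1.97 - 1.96) = 0.504.
• Type II error rate β = 1 - power therefore decreases (0.728 → 0.496).
Appropriate when false negatives are costly — here, keeping the old curriculum when the new one would have helped students.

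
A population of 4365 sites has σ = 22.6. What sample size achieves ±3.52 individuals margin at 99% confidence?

Without FPC: n₀ = (2.576×22.6/3.52)² = 273.542. With FPC: n = n₀N/(n₀+N-1) = 257.5 → n = 258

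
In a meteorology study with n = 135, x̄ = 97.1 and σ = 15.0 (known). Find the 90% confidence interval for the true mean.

CI = x̄ ± z*(σ/√n) = 97.1 ± 1.645(15.0/√135) = 97.1 ± 2.12 = (94.98, 99.22)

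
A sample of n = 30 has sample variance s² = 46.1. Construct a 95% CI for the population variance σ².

df = 29. χ²_{0.025} = 45.722, χ²_{0.975} = 16.047. CI for σ² = ((n-1)s²/χ²_{α/2}, (n-1)s²/χ²_{1-α/2}) = (29·46.1/45.722, 29·46.1/16.047) = (29.24, 83.31)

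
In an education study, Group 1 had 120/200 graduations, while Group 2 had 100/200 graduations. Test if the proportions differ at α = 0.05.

p̂₁ = 0.6, p̂₂ = 0.5, pooled p̂ = 0.55. z = 2.01. Critical: ±1.96. Reject H₀.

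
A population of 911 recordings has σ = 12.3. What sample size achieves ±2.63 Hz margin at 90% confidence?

Without FPC: n₀ = (1.645×12.3/2.63)² = 59.188. With FPC: n = n₀N/(n₀+N-1) = 55.6 → n = 56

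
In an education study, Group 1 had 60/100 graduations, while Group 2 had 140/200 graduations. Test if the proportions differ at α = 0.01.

p̂₁ = 0.6, p̂₂ = 0.7, pooled p̂ = 0.667. z = -1.732. Critical: ±2.576. Fail to reject H₀.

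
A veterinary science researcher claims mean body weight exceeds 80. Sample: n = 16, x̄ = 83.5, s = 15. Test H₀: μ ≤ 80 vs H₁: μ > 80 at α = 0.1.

t = (83.5 - 80)/(15/√16) = 0.933, df = 15. Critical t = 1.341. Fail to reject H₀.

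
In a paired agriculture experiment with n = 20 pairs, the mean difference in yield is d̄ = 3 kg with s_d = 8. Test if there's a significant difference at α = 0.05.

t = d̄/(s_d/√n) = 3/(8/√20) = 1.677. df = 19, critical t = ±2.093. Fail to reject H₀.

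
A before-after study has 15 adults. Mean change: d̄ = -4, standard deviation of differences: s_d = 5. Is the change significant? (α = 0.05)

t = d̄/(s_d/√n) = -4/(5/√15) = -3.098. df = 14, critical t = ±2.145. Reject H₀.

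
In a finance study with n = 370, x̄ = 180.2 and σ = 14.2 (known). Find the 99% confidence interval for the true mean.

CI = x̄ ± z*(σ/√n) = 180.2 ± 2.576(14.2/√370) = 180.2 ± 1.9 = (178.3, 182.1)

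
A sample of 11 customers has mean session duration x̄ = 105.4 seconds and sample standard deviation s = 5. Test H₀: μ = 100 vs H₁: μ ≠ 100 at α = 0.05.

t = (x̄ - μ₀)/(s/√n) = (105.4 - 100)/(5/√11) = 3.582. df = 10, critical t = ±2.228. Reject H₀.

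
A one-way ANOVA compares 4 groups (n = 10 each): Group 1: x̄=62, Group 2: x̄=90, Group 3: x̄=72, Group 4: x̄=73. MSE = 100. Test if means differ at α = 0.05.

Grand mean = 74.25. SS_between = 4047.5, MS_between = 1349.17. F = 13.492, F_crit ≈ 2.866. Reject H₀.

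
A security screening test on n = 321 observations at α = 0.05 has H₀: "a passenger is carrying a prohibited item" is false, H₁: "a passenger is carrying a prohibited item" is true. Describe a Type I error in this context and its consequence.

Type I error: rejecting H₀ when it is true — concluding that a passenger is carrying a prohibited item when in fact it is not. Consequence: detaining an innocent passenger — delay and inconvenience.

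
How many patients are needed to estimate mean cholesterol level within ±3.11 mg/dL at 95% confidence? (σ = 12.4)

n = (z*σ/E)² = (1.96×12.4/3.11)² = 61.1 → n = 62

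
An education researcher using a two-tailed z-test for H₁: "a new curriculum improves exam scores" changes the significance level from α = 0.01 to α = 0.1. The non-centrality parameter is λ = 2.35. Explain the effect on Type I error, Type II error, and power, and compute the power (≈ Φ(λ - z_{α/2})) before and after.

Increasing α from 0.01 to 0.1:
• Type I error rate increases (α is the Type I rate by definition).
• Critical value moves from z_{α/2} = 2.576 to 1.645, so power = Φ(λ - z_{α/2}) goes from Φ(2.35 - 2.576) = 0.411 to Φ(2.35 - 1.645) = 0.76.
• Type II error rate β = 1 - power therefore decreases (0.589 → 0.24).
Appropriate when false negatives are costly — here, keeping the old curriculum when the new one would have helped students.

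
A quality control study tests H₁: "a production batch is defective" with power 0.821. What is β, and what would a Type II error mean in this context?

β = 1 - power = 1 - 0.821 = 0.179. A Type II error is failing to reject H₀ when H₀ is false (false negative) — here, failing to conclude that a production batch is defective when in fact it is true. Consequence: shipping a defective batch — faulty products reach customers.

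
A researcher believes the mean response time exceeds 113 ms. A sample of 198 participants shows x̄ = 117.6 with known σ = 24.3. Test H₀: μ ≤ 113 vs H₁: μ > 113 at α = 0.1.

z = 2.664. Critical value: 1.28. Reject H₀.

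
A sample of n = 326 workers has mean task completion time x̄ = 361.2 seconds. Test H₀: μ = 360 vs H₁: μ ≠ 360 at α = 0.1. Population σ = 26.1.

z = (x̄ - μ₀)/(σ/√n) = (361.2 - 360)/(26.1/√326) = 0.83. Critical value: ±1.645. Since |0.83| ≤ 1.645, Fail to reject H₀.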